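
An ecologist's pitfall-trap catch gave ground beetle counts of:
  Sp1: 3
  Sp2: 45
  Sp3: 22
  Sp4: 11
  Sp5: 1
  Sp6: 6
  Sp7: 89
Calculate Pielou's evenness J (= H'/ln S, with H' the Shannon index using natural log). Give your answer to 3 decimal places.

0.688

Total N = 3+45+22+11+1+6+89 = 177, so the proportions are 0.01695, 0.25424, 0.12429, 0.06215, 0.00565, 0.0339, 0.50282 (working shown to 5 dp, full precision carried).
H' = −Σ pᵢ ln pᵢ = −((-0.06911) + (-0.34817) + (-0.25917) + (-0.17266) + (-0.02924) + (-0.11473) + (-0.34570)) = 1.33878.
With S = 7 species, ln S = 1.94591, so J = 1.33878/1.94591 = 0.68800, i.e. 0.688 to 3 decimal places.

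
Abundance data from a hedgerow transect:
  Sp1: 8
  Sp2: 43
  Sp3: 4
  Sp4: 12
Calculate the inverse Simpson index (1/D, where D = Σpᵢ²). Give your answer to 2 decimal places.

2.17

Total N = 8+43+4+12 = 67, so the proportions are 0.1194, 0.64179, 0.0597, 0.1791 (working shown to 5 dp, full precision carried).
D = 0.1194² + 0.64179² + 0.0597² + 0.1791² = 0.01426 + 0.41190 + 0.00356 + 0.03208 = 0.46180.
So 1/D = 2.1655, i.e. 2.17 to 2 decimal places.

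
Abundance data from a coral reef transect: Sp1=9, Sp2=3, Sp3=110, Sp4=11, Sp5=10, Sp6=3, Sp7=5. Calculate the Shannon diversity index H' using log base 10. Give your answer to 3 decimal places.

0.451

Total N = 9+3+110+11+10+3+5 = 151, so the proportions are 0.0596, 0.01987, 0.72848, 0.07285, 0.06623, 0.01987, 0.03311 (working shown to 5 dp, full precision carried).
Each pᵢ log₁₀ pᵢ term: 0.0596×(-1.22473)=-0.07300, 0.01987×(-1.70186)=-0.03381, 0.72848×(-0.13758)=-0.10023, 0.07285×(-1.13758)=-0.08287, 0.06623×(-1.17898)=-0.07808, 0.01987×(-1.70186)=-0.03381, 0.03311×(-1.48001)=-0.04901.
Sum = -0.45080, so H' = 0.451.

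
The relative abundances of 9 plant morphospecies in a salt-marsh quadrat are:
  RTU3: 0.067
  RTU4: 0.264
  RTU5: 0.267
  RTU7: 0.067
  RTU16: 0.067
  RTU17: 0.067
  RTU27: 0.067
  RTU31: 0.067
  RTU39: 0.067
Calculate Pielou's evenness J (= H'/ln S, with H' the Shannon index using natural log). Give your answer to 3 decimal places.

H' = −Σ pᵢ ln pᵢ = −((-0.18111) + (-0.35160) + (-0.35258) + (-0.18111) + (-0.18111) + (-0.18111) + (-0.18111) + (-0.18111) + (-0.18111)) = 1.97191 (working shown to 5 dp, full precision carried).
With S = 9 species, ln S = 2.19722, so J = 1.97191/2.19722 = 0.89745, i.e. 0.897 to 3 decimal places.

0.897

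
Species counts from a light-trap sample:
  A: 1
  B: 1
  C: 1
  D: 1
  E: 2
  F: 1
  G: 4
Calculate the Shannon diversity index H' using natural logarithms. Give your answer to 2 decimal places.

Total N = 1+1+1+1+2+1+4 = 11, so the proportions are 0.0909, 0.0909, 0.0909, 0.0909, 0.1818, 0.0909, 0.3636 (working shown to 4 dp, full precision carried).
Each pᵢ ln pᵢ term: 0.0909×(-2.3979)=-0.2180, 0.0909×(-2.3979)=-0.2180, 0.0909×(-2.3979)=-0.2180, 0.0909×(-2.3979)=-0.2180, 0.1818×(-1.7047)=-0.3100, 0.0909×(-2.3979)=-0.2180, 0.3636×(-1.0116)=-0.3679.
Sum = -1.7678, so H' = 1.77.

1.77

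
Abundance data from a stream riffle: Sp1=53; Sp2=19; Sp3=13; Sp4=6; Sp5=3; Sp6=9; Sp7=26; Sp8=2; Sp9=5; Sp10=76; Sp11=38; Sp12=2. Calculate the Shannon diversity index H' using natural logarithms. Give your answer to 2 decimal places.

Total N = 53+19+13+6+3+9+26+2+5+76+38+2 = 252, so the proportions are 0.2103, 0.0754, 0.0516, 0.0238, 0.0119, 0.0357, 0.1032, 0.0079, 0.0198, 0.3016, 0.1508, 0.0079 (working shown to 4 dp, full precision carried).
Each pᵢ ln pᵢ term: 0.2103×(-1.5591)=-0.3279, 0.0754×(-2.5850)=-0.1949, 0.0516×(-2.9645)=-0.1529, 0.0238×(-3.7377)=-0.0890, 0.0119×(-4.4308)=-0.0527, 0.0357×(-3.3322)=-0.1190, 0.1032×(-2.2713)=-0.2343, 0.0079×(-4.8363)=-0.0384, 0.0198×(-3.9200)=-0.0778, 0.3016×(-1.1987)=-0.3615, 0.1508×(-1.8918)=-0.2853, 0.0079×(-4.8363)=-0.0384.
Sum = -1.9722, so H' = 1.97.

1.97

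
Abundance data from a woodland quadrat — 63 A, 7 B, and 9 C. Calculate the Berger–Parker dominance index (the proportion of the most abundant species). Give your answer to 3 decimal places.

0.797

Total N = 63+7+9 = 79, so the proportions are 0.79747, 0.08861, 0.11392 (working shown to 5 dp, full precision carried).
The largest proportion is 0.79747, i.e. d = 0.797 to 3 decimal places.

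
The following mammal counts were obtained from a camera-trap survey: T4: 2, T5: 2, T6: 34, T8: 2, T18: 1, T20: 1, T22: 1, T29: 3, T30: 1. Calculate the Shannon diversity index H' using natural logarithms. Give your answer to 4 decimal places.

Total N = 2+2+34+2+1+1+1+3+1 = 47, so the proportions are 0.042553, 0.042553, 0.723404, 0.042553, 0.021277, 0.021277, 0.021277, 0.06383, 0.021277 (working shown to 6 dp, full precision carried).
Each pᵢ ln pᵢ term: 0.042553×(-3.157000)=-0.134340, 0.042553×(-3.157000)=-0.134340, 0.723404×(-0.323787)=-0.234229, 0.042553×(-3.157000)=-0.134340, 0.021277×(-3.850148)=-0.081918, 0.021277×(-3.850148)=-0.081918, 0.021277×(-3.850148)=-0.081918, 0.06383×(-2.751535)=-0.175630, 0.021277×(-3.850148)=-0.081918.
Sum = -1.140552, so H' = 1.1406.

1.1406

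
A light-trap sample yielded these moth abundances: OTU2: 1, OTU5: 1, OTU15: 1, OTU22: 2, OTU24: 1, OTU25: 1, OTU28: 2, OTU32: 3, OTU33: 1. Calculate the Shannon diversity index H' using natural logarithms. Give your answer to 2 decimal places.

2.10

Total N = 1+1+1+2+1+1+2+3+1 = 13, so the proportions are 0.0769, 0.0769, 0.0769, 0.1538, 0.0769, 0.0769, 0.1538, 0.2308, 0.0769 (working shown to 4 dp, full precision carried).
Each pᵢ ln pᵢ term: 0.0769×(-2.5649)=-0.1973, 0.0769×(-2.5649)=-0.1973, 0.0769×(-2.5649)=-0.1973, 0.1538×(-1.8718)=-0.2880, 0.0769×(-2.5649)=-0.1973, 0.0769×(-2.5649)=-0.1973, 0.1538×(-1.8718)=-0.2880, 0.2308×(-1.4663)=-0.3384, 0.0769×(-2.5649)=-0.1973.
Sum = -2.0981, so H' = 2.10.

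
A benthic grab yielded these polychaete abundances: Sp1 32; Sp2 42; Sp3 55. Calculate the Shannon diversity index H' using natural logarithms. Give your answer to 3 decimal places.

1.075

Total N = 32+42+55 = 129, so the proportions are 0.24806, 0.32558, 0.42636 (working shown to 5 dp, full precision carried).
Each pᵢ ln pᵢ term: 0.24806×(-1.39408)=-0.34582, 0.32558×(-1.12214)=-0.36535, 0.42636×(-0.85248)=-0.36346.
Sum = -1.07463, so H' = 1.075.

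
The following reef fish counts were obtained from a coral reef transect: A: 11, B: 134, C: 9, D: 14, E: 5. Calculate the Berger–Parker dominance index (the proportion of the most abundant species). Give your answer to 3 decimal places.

Total N = 11+134+9+14+5 = 173, so the proportions are 0.06358, 0.77457, 0.05202, 0.08092, 0.0289 (working shown to 5 dp, full precision carried).
The largest proportion is 0.77457, i.e. d = 0.775 to 3 decimal places.

0.775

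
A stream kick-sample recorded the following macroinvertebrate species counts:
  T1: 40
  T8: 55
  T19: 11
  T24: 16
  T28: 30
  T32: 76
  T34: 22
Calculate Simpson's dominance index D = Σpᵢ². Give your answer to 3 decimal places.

0.195

Total N = 40+55+11+16+30+76+22 = 250, so the proportions are 0.16, 0.22, 0.044, 0.064, 0.12, 0.304, 0.088 (working shown to 5 dp, full precision carried).
D = 0.16² + 0.22² + 0.044² + 0.064² + 0.12² + 0.304² + 0.088² = 0.02560 + 0.04840 + 0.00194 + 0.00410 + 0.01440 + 0.09242 + 0.00774 = 0.19459.
To 3 decimal places, D = 0.195.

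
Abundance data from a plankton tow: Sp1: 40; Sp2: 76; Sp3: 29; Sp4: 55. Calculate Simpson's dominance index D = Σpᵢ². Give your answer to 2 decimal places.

0.28

Total N = 40+76+29+55 = 200, so the proportions are 0.2, 0.38, 0.145, 0.275 (working shown to 4 dp, full precision carried).
D = 0.2² + 0.38² + 0.145² + 0.275² = 0.0400 + 0.1444 + 0.0210 + 0.0756 = 0.2811.
To 2 decimal places, D = 0.28.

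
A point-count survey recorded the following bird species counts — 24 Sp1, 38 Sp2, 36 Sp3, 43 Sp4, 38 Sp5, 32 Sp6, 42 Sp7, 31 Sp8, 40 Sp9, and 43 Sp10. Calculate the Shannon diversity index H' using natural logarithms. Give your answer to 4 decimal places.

Total N = 24+38+36+43+38+32+42+31+40+43 = 367, so the proportions are 0.065395, 0.103542, 0.098093, 0.117166, 0.103542, 0.087193, 0.114441, 0.084469, 0.108992, 0.117166 (working shown to 6 dp, full precision carried).
Each pᵢ ln pᵢ term: 0.065395×(-2.727308)=-0.178353, 0.103542×(-2.267776)=-0.234811, 0.098093×(-2.321843)=-0.227756, 0.117166×(-2.144162)=-0.251223, 0.103542×(-2.267776)=-0.234811, 0.087193×(-2.439626)=-0.212719, 0.114441×(-2.167692)=-0.248074, 0.084469×(-2.471375)=-0.208754, 0.108992×(-2.216482)=-0.241578, 0.117166×(-2.144162)=-0.251223.
Sum = -2.289301, so H' = 2.2893.

2.2893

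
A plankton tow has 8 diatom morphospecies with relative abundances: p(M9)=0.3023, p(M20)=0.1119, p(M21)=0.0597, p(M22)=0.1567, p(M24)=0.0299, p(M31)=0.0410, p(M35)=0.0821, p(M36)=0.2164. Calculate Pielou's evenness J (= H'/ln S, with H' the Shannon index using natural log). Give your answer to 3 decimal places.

H' = −Σ pᵢ ln pᵢ = −((-0.36165) + (-0.24508) + (-0.16826) + (-0.29043) + (-0.10495) + (-0.13096) + (-0.20523) + (-0.33123)) = 1.83779 (working shown to 5 dp, full precision carried).
With S = 8 species, ln S = 2.07944, so J = 1.83779/2.07944 = 0.88379, i.e. 0.884 to 3 decimal places.

0.884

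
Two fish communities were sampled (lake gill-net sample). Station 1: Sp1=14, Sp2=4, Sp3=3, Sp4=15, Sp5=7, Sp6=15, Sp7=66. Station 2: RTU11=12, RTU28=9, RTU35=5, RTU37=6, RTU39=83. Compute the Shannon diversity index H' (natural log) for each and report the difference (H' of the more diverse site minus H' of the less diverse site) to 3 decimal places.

0.495

Station 1: N=124, proportions 0.1129, 0.03226, 0.02419, 0.12097, 0.05645, 0.12097, 0.53226, giving H' = 1.45602 (working shown to 5 dp, full precision carried).
Station 2: N=115, proportions 0.10435, 0.07826, 0.04348, 0.05217, 0.72174, giving H' = 0.96097.
Difference = |1.45602 − 0.96097| = 0.49505, i.e. 0.495 to 3 decimal places.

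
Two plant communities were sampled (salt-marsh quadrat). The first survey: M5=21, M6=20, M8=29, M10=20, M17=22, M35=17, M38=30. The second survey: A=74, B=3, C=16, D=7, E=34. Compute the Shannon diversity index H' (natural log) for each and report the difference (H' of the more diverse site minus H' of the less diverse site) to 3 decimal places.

0.758

The first survey: N=159, proportions 0.1320755, 0.1257862, 0.1823899, 0.1257862, 0.1383648, 0.1069182, 0.1886792, giving H' = 1.9266443 (working shown to 7 dp, full precision carried).
The second survey: N=134, proportions 0.5522388, 0.0223881, 0.119403, 0.0522388, 0.2537313, giving H' = 1.1689166.
Difference = |1.9266443 − 1.1689166| = 0.7577277, i.e. 0.758 to 3 decimal places.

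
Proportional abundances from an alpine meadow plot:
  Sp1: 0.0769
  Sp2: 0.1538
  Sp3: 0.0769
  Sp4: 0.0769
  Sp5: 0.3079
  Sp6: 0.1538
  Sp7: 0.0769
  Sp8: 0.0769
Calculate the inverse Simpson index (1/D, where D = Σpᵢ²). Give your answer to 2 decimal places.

D = 0.0769² + 0.1538² + 0.0769² + 0.0769² + 0.3079² + 0.1538² + 0.0769² + 0.0769² = 0.005914 + 0.023654 + 0.005914 + 0.005914 + 0.094802 + 0.023654 + 0.005914 + 0.005914 = 0.171679 (working shown to 6 dp, full precision carried).
So 1/D = 5.8248, i.e. 5.82 to 2 decimal places.

5.82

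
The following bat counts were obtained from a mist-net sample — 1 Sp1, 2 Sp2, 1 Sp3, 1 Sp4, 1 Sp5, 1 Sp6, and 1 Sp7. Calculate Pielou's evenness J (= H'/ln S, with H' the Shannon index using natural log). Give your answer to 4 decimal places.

0.9796

Total N = 1+2+1+1+1+1+1 = 8, so the proportions are 0.125, 0.25, 0.125, 0.125, 0.125, 0.125, 0.125 (working shown to 6 dp, full precision carried).
H' = −Σ pᵢ ln pᵢ = −((-0.259930) + (-0.346574) + (-0.259930) + (-0.259930) + (-0.259930) + (-0.259930) + (-0.259930)) = 1.906155.
With S = 7 species, ln S = 1.945910, so J = 1.906155/1.945910 = 0.979570, i.e. 0.9796 to 4 decimal places.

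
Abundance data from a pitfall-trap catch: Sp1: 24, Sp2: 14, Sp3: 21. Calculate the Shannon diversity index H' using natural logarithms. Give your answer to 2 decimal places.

1.07

Total N = 24+14+21 = 59, so the proportions are 0.4068, 0.2373, 0.3559 (working shown to 4 dp, full precision carried).
Each pᵢ ln pᵢ term: 0.4068×(-0.8995)=-0.3659, 0.2373×(-1.4385)=-0.3413, 0.3559×(-1.0330)=-0.3677.
Sum = -1.0749, so H' = 1.07.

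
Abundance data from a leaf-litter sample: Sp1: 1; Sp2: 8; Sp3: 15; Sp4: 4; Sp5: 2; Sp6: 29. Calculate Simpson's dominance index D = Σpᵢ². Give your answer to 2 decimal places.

Total N = 1+8+15+4+2+29 = 59, so the proportions are 0.0169, 0.1356, 0.2542, 0.0678, 0.0339, 0.4915 (working shown to 4 dp, full precision carried).
D = 0.0169² + 0.1356² + 0.2542² + 0.0678² + 0.0339² + 0.4915² = 0.0003 + 0.0184 + 0.0646 + 0.0046 + 0.0011 + 0.2416 = 0.3307.
To 2 decimal places, D = 0.33.

0.33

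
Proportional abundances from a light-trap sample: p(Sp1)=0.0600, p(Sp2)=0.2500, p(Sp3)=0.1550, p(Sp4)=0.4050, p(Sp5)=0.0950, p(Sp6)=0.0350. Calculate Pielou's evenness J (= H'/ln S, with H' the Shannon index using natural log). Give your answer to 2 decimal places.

0.84

H' = −Σ pᵢ ln pᵢ = −((-0.1688) + (-0.3466) + (-0.2890) + (-0.3661) + (-0.2236) + (-0.1173)) = 1.5114 (working shown to 4 dp, full precision carried).
With S = 6 species, ln S = 1.7918, so J = 1.5114/1.7918 = 0.8435, i.e. 0.84 to 2 decimal places.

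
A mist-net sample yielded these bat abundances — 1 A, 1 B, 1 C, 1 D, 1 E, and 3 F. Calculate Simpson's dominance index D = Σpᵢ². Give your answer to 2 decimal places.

0.22

Total N = 1+1+1+1+1+3 = 8, so the proportions are 0.125, 0.125, 0.125, 0.125, 0.125, 0.375 (working shown to 4 dp, full precision carried).
D = 0.125² + 0.125² + 0.125² + 0.125² + 0.125² + 0.375² = 0.0156 + 0.0156 + 0.0156 + 0.0156 + 0.0156 + 0.1406 = 0.2188.
To 2 decimal places, D = 0.22.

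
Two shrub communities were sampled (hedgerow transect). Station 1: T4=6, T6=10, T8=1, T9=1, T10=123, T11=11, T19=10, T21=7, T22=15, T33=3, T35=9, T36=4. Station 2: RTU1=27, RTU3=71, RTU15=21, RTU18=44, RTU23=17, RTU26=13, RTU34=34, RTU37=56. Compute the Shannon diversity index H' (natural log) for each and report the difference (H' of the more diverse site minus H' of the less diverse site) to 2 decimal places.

0.43

Station 1: N=200, proportions 0.03, 0.05, 0.005, 0.005, 0.615, 0.055, 0.05, 0.035, 0.075, 0.015, 0.045, 0.02, giving H' = 1.50864 (working shown to 5 dp, full precision carried).
Station 2: N=283, proportions 0.09541, 0.25088, 0.0742, 0.15548, 0.06007, 0.04594, 0.12014, 0.19788, giving H' = 1.93908.
Difference = |1.50864 − 1.93908| = 0.43044, i.e. 0.43 to 2 decimal places.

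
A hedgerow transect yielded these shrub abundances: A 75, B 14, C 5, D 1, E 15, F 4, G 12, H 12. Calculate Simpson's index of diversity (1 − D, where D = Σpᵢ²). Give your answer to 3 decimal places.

Total N = 75+14+5+1+15+4+12+12 = 138, so the proportions are 0.54348, 0.10145, 0.03623, 0.00725, 0.1087, 0.02899, 0.08696, 0.08696 (working shown to 5 dp, full precision carried).
D = 0.54348² + 0.10145² + 0.03623² + 0.00725² + 0.1087² + 0.02899² + 0.08696² + 0.08696² = 0.29537 + 0.01029 + 0.00131 + 0.00005 + 0.01181 + 0.00084 + 0.00756 + 0.00756 = 0.33480.
So 1 − D = 0.66520, i.e. 0.665 to 3 decimal places.

0.665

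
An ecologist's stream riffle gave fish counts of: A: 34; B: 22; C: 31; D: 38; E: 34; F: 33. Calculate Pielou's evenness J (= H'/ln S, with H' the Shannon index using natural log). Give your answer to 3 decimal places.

Total N = 34+22+31+38+34+33 = 192, so the proportions are 0.17708, 0.11458, 0.16146, 0.19792, 0.17708, 0.17188 (working shown to 5 dp, full precision carried).
H' = −Σ pᵢ ln pᵢ = −((-0.30656) + (-0.24824) + (-0.29442) + (-0.32061) + (-0.30656) + (-0.30267)) = 1.77905.
With S = 6 species, ln S = 1.79176, so J = 1.77905/1.79176 = 0.99291, i.e. 0.993 to 3 decimal places.

0.993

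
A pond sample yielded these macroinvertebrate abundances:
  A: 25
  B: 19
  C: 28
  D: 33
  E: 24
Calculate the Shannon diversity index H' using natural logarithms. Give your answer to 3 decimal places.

Total N = 25+19+28+33+24 = 129, so the proportions are 0.1938, 0.14729, 0.21705, 0.25581, 0.18605 (working shown to 5 dp, full precision carried).
Each pᵢ ln pᵢ term: 0.1938×(-1.64094)=-0.31801, 0.14729×(-1.91537)=-0.28211, 0.21705×(-1.52761)=-0.33157, 0.25581×(-1.36330)=-0.34875, 0.18605×(-1.68176)=-0.31289.
Sum = -1.59333, so H' = 1.593.

1.593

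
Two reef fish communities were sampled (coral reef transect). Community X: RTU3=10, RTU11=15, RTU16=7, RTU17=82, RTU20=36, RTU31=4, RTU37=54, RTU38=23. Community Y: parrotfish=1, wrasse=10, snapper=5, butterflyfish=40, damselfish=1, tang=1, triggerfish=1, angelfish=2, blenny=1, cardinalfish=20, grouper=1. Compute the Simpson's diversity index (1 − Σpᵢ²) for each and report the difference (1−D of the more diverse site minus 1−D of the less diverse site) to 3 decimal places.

0.088

Community X: N=231, proportions 0.04329, 0.064935, 0.030303, 0.354978, 0.155844, 0.017316, 0.233766, 0.099567, giving 1−D = 0.777834 (working shown to 6 dp, full precision carried).
Community Y: N=83, proportions 0.012048, 0.120482, 0.060241, 0.481928, 0.012048, 0.012048, 0.012048, 0.024096, 0.012048, 0.240964, 0.012048, giving 1−D = 0.690086.
Difference = |0.777834 − 0.690086| = 0.087748, i.e. 0.088 to 3 decimal places.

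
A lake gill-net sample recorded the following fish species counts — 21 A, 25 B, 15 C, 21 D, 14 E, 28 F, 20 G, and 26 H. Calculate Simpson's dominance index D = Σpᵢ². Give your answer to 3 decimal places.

0.131

Total N = 21+25+15+21+14+28+20+26 = 170, so the proportions are 0.12353, 0.14706, 0.08824, 0.12353, 0.08235, 0.16471, 0.11765, 0.15294 (working shown to 5 dp, full precision carried).
D = 0.12353² + 0.14706² + 0.08824² + 0.12353² + 0.08235² + 0.16471² + 0.11765² + 0.15294² = 0.01526 + 0.02163 + 0.00779 + 0.01526 + 0.00678 + 0.02713 + 0.01384 + 0.02339 = 0.13107.
To 3 decimal places, D = 0.131.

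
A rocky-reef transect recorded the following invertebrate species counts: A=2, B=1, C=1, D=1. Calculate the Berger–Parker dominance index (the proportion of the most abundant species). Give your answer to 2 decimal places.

0.40

Total N = 2+1+1+1 = 5, so the proportions are 0.4, 0.2, 0.2, 0.2 (working shown to 4 dp, full precision carried).
The largest proportion is 0.4, i.e. d = 0.40 to 2 decimal places.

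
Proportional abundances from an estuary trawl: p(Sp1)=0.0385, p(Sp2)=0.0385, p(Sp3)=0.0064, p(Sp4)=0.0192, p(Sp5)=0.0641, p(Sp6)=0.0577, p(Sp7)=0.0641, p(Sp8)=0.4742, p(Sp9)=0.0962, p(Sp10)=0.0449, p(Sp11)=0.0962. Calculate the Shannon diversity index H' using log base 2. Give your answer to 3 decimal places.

2.625

Each pᵢ log₂ pᵢ term (working shown to 5 dp, full precision carried): 0.0385×(-4.69900)=-0.18091, 0.0385×(-4.69900)=-0.18091, 0.0064×(-7.28771)=-0.04664, 0.0192×(-5.70275)=-0.10949, 0.0641×(-3.96353)=-0.25406, 0.0577×(-4.11528)=-0.23745, 0.0641×(-3.96353)=-0.25406, 0.4742×(-1.07643)=-0.51044, 0.0962×(-3.37782)=-0.32495, 0.0449×(-4.47714)=-0.20102, 0.0962×(-3.37782)=-0.32495.
Sum = -2.62489, so H' = 2.625.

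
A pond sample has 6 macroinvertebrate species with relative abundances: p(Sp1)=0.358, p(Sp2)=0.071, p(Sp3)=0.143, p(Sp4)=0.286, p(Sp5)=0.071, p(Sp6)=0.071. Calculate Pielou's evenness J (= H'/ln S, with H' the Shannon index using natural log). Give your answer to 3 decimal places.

H' = −Σ pᵢ ln pᵢ = −((-0.36775) + (-0.18780) + (-0.27812) + (-0.35800) + (-0.18780) + (-0.18780)) = 1.56727 (working shown to 5 dp, full precision carried).
With S = 6 species, ln S = 1.79176, so J = 1.56727/1.79176 = 0.87471, i.e. 0.875 to 3 decimal places.

0.875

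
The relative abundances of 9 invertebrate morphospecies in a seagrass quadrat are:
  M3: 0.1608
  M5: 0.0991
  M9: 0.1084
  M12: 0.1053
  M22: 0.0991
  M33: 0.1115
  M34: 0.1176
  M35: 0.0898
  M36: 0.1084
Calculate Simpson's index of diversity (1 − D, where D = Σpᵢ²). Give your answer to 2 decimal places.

D = 0.1608² + 0.0991² + 0.1084² + 0.1053² + 0.0991² + 0.1115² + 0.1176² + 0.0898² + 0.1084² = 0.0259 + 0.0098 + 0.0118 + 0.0111 + 0.0098 + 0.0124 + 0.0138 + 0.0081 + 0.0118 = 0.1144 (working shown to 4 dp, full precision carried).
So 1 − D = 0.8856, i.e. 0.89 to 2 decimal places.

0.89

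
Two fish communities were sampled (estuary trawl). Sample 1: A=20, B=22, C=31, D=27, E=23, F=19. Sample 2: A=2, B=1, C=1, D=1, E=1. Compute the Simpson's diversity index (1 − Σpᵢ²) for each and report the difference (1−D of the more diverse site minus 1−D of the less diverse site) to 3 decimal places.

0.050

Sample 1: N=142, proportions 0.14085, 0.15493, 0.21831, 0.19014, 0.16197, 0.1338, giving 1−D = 0.82821 (working shown to 5 dp, full precision carried).
Sample 2: N=6, proportions 0.33333, 0.16667, 0.16667, 0.16667, 0.16667, giving 1−D = 0.77778.
Difference = |0.82821 − 0.77778| = 0.05043, i.e. 0.050 to 3 decimal places.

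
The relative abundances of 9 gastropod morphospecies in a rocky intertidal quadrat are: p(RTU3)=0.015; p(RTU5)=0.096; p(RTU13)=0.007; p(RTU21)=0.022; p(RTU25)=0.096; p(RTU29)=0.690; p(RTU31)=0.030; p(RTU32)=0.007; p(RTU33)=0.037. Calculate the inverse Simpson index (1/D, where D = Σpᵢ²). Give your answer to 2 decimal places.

2.01

D = 0.015² + 0.096² + 0.007² + 0.022² + 0.096² + 0.69² + 0.03² + 0.007² + 0.037² = 0.00022 + 0.00922 + 0.00005 + 0.00048 + 0.00922 + 0.47610 + 0.00090 + 0.00005 + 0.00137 = 0.49761 (working shown to 5 dp, full precision carried).
So 1/D = 2.0096, i.e. 2.01 to 2 decimal places.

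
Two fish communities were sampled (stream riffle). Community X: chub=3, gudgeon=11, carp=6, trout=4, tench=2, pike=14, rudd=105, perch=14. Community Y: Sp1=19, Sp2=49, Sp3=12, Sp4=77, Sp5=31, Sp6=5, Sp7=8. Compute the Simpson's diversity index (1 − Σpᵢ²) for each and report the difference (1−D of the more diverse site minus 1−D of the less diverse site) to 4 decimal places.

Community X: N=159, proportions 0.018868, 0.069182, 0.037736, 0.025157, 0.012579, 0.08805, 0.660377, 0.08805, giving 1−D = 0.541039 (working shown to 6 dp, full precision carried).
Community Y: N=201, proportions 0.094527, 0.243781, 0.059701, 0.383085, 0.154229, 0.024876, 0.039801, giving 1−D = 0.755328.
Difference = |0.541039 − 0.755328| = 0.214289, i.e. 0.2143 to 4 decimal places.

0.2143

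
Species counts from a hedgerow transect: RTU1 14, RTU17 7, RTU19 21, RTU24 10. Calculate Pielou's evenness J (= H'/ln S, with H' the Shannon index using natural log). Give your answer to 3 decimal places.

Total N = 14+7+21+10 = 52, so the proportions are 0.26923, 0.13462, 0.40385, 0.19231 (working shown to 5 dp, full precision carried).
H' = −Σ pᵢ ln pᵢ = −((-0.35328) + (-0.26995) + (-0.36618) + (-0.31705)) = 1.30646.
With S = 4 species, ln S = 1.38629, so J = 1.30646/1.38629 = 0.94241, i.e. 0.942 to 3 decimal places.

0.942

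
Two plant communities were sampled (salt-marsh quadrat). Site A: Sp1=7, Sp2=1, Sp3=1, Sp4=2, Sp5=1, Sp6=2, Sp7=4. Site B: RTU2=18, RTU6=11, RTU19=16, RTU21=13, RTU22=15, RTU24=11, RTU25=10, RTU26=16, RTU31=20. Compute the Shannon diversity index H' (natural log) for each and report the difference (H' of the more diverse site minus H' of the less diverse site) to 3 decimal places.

Site A: N=18, proportions 0.38889, 0.05556, 0.05556, 0.11111, 0.05556, 0.11111, 0.22222, giving H' = 1.67153 (working shown to 5 dp, full precision carried).
Site B: N=130, proportions 0.13846, 0.08462, 0.12308, 0.1, 0.11538, 0.08462, 0.07692, 0.12308, 0.15385, giving H' = 2.17208.
Difference = |1.67153 − 2.17208| = 0.50055, i.e. 0.501 to 3 decimal places.

0.501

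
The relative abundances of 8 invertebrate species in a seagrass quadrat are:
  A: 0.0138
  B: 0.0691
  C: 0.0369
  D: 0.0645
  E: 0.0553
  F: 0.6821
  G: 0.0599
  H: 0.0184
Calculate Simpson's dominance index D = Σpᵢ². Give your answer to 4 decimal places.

D = 0.0138² + 0.0691² + 0.0369² + 0.0645² + 0.0553² + 0.6821² + 0.0599² + 0.0184² = 0.000190 + 0.004775 + 0.001362 + 0.004160 + 0.003058 + 0.465260 + 0.003588 + 0.000339 = 0.482732 (working shown to 6 dp, full precision carried).
To 4 decimal places, D = 0.4827.

0.4827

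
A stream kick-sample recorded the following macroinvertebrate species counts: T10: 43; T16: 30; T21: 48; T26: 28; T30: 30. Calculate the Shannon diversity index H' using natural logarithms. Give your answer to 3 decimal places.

Total N = 43+30+48+28+30 = 179, so the proportions are 0.24022, 0.1676, 0.26816, 0.15642, 0.1676 (working shown to 5 dp, full precision carried).
Each pᵢ ln pᵢ term: 0.24022×(-1.42619)=-0.34260, 0.1676×(-1.78619)=-0.29936, 0.26816×(-1.31618)=-0.35294, 0.15642×(-1.85518)=-0.29020, 0.1676×(-1.78619)=-0.29936.
Sum = -1.58447, so H' = 1.584.

1.584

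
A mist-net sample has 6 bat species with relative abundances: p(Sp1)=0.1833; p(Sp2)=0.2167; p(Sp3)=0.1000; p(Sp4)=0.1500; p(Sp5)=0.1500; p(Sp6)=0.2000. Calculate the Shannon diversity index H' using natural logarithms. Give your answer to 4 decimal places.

Each pᵢ ln pᵢ term (working shown to 6 dp, full precision carried): 0.1833×(-1.696631)=-0.310992, 0.2167×(-1.529241)=-0.331387, 0.1×(-2.302585)=-0.230259, 0.15×(-1.897120)=-0.284568, 0.15×(-1.897120)=-0.284568, 0.2×(-1.609438)=-0.321888.
Sum = -1.763661, so H' = 1.7637.

1.7637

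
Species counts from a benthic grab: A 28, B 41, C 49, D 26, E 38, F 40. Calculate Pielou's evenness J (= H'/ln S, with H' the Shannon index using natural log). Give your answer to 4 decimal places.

Total N = 28+41+49+26+38+40 = 222, so the proportions are 0.126126, 0.184685, 0.220721, 0.117117, 0.171171, 0.18018 (working shown to 6 dp, full precision carried).
H' = −Σ pᵢ ln pᵢ = −((-0.261141) + (-0.311952) + (-0.333477) + (-0.251167) + (-0.302133) + (-0.308792)) = 1.768662.
With S = 6 species, ln S = 1.791759, so J = 1.768662/1.791759 = 0.987109, i.e. 0.9871 to 4 decimal places.

0.9871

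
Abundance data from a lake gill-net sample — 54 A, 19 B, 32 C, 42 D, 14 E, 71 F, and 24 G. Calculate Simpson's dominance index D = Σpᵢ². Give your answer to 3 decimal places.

Total N = 54+19+32+42+14+71+24 = 256, so the proportions are 0.21094, 0.07422, 0.125, 0.16406, 0.05469, 0.27734, 0.09375 (working shown to 5 dp, full precision carried).
D = 0.21094² + 0.07422² + 0.125² + 0.16406² + 0.05469² + 0.27734² + 0.09375² = 0.04449 + 0.00551 + 0.01562 + 0.02692 + 0.00299 + 0.07692 + 0.00879 = 0.18124.
To 3 decimal places, D = 0.181.

0.181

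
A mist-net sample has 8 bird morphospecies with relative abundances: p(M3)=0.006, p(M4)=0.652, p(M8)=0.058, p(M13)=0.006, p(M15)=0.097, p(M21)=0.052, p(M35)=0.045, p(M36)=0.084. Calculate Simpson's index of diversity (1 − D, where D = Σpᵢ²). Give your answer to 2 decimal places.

D = 0.006² + 0.652² + 0.058² + 0.006² + 0.097² + 0.052² + 0.045² + 0.084² = 0.0000 + 0.4251 + 0.0034 + 0.0000 + 0.0094 + 0.0027 + 0.0020 + 0.0071 = 0.4497 (working shown to 4 dp, full precision carried).
So 1 − D = 0.5503, i.e. 0.55 to 2 decimal places.

0.55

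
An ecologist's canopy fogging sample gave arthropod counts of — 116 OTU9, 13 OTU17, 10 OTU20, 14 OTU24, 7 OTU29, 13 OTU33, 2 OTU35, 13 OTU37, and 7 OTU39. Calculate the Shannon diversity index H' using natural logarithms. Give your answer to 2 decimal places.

Total N = 116+13+10+14+7+13+2+13+7 = 195, so the proportions are 0.5949, 0.0667, 0.0513, 0.0718, 0.0359, 0.0667, 0.0103, 0.0667, 0.0359 (working shown to 4 dp, full precision carried).
Each pᵢ ln pᵢ term: 0.5949×(-0.5194)=-0.3090, 0.0667×(-2.7081)=-0.1805, 0.0513×(-2.9704)=-0.1523, 0.0718×(-2.6339)=-0.1891, 0.0359×(-3.3271)=-0.1194, 0.0667×(-2.7081)=-0.1805, 0.0103×(-4.5799)=-0.0470, 0.0667×(-2.7081)=-0.1805, 0.0359×(-3.3271)=-0.1194.
Sum = -1.4779, so H' = 1.48.

1.48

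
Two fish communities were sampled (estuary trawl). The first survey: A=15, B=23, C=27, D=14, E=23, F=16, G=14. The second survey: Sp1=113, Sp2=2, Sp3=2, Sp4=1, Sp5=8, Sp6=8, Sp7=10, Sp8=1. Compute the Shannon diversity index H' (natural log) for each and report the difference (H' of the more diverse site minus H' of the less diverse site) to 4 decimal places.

The first survey: N=132, proportions 0.113636, 0.174242, 0.204545, 0.106061, 0.174242, 0.121212, 0.106061, giving H' = 1.912377 (working shown to 6 dp, full precision carried).
The second survey: N=145, proportions 0.77931, 0.013793, 0.013793, 0.006897, 0.055172, 0.055172, 0.068966, 0.006897, giving H' = 0.885256.
Difference = |1.912377 − 0.885256| = 1.027121, i.e. 1.0271 to 4 decimal places.

1.0271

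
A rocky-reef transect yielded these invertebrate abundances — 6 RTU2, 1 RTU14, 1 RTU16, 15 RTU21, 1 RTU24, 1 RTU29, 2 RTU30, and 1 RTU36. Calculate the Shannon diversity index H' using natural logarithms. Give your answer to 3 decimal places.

Total N = 6+1+1+15+1+1+2+1 = 28, so the proportions are 0.21429, 0.03571, 0.03571, 0.53571, 0.03571, 0.03571, 0.07143, 0.03571 (working shown to 5 dp, full precision carried).
Each pᵢ ln pᵢ term: 0.21429×(-1.54045)=-0.33010, 0.03571×(-3.33220)=-0.11901, 0.03571×(-3.33220)=-0.11901, 0.53571×(-0.62415)=-0.33437, 0.03571×(-3.33220)=-0.11901, 0.03571×(-3.33220)=-0.11901, 0.07143×(-2.63906)=-0.18850, 0.03571×(-3.33220)=-0.11901.
Sum = -1.44800, so H' = 1.448.

1.448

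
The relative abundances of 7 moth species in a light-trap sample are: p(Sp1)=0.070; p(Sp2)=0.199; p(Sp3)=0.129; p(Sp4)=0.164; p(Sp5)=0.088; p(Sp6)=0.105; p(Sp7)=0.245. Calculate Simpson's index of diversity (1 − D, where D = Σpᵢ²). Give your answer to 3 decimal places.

0.833

D = 0.07² + 0.199² + 0.129² + 0.164² + 0.088² + 0.105² + 0.245² = 0.00490 + 0.03960 + 0.01664 + 0.02690 + 0.00774 + 0.01102 + 0.06002 = 0.16683 (working shown to 5 dp, full precision carried).
So 1 − D = 0.83317, i.e. 0.833 to 3 decimal places.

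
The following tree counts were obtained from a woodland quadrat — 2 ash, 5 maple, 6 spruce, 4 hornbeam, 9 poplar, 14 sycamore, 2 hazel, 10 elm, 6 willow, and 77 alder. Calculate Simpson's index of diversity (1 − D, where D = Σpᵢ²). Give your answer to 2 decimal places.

Total N = 2+5+6+4+9+14+2+10+6+77 = 135, so the proportions are 0.0148, 0.037, 0.0444, 0.0296, 0.0667, 0.1037, 0.0148, 0.0741, 0.0444, 0.5704 (working shown to 4 dp, full precision carried).
D = 0.0148² + 0.037² + 0.0444² + 0.0296² + 0.0667² + 0.1037² + 0.0148² + 0.0741² + 0.0444² + 0.5704² = 0.0002 + 0.0014 + 0.0020 + 0.0009 + 0.0044 + 0.0108 + 0.0002 + 0.0055 + 0.0020 + 0.3253 = 0.3526.
So 1 − D = 0.6474, i.e. 0.65 to 2 decimal places.

0.65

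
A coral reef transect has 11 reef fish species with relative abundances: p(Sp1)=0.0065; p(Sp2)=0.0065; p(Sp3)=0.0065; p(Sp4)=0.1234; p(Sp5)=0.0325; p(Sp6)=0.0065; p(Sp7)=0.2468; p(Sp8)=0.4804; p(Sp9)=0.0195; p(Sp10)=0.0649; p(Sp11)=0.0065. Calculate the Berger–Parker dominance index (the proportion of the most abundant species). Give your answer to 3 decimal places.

The largest proportion is 0.4804, i.e. d = 0.480 to 3 decimal places.

0.480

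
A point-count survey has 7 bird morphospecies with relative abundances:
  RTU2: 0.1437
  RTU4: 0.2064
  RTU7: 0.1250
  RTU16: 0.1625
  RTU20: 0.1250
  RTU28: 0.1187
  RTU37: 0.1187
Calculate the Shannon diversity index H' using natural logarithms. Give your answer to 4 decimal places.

Each pᵢ ln pᵢ term (working shown to 6 dp, full precision carried): 0.1437×(-1.940027)=-0.278782, 0.2064×(-1.577939)=-0.325687, 0.125×(-2.079442)=-0.259930, 0.1625×(-1.817077)=-0.295275, 0.125×(-2.079442)=-0.259930, 0.1187×(-2.131156)=-0.252968, 0.1187×(-2.131156)=-0.252968.
Sum = -1.925540, so H' = 1.9255.

1.9255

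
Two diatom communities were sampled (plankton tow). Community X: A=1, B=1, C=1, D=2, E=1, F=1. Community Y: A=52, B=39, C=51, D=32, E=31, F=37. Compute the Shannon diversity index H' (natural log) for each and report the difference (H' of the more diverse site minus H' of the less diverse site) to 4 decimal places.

0.0228

Community X: N=7, proportions 0.142857, 0.142857, 0.142857, 0.285714, 0.142857, 0.142857, giving H' = 1.747868 (working shown to 6 dp, full precision carried).
Community Y: N=242, proportions 0.214876, 0.161157, 0.210744, 0.132231, 0.128099, 0.152893, giving H' = 1.770641.
Difference = |1.747868 − 1.770641| = 0.022773, i.e. 0.0228 to 4 decimal places.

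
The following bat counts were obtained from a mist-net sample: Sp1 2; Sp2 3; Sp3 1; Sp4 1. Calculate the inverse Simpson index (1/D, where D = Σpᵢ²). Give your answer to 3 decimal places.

3.267

Total N = 2+3+1+1 = 7, so the proportions are 0.2857143, 0.4285714, 0.1428571, 0.1428571 (working shown to 7 dp, full precision carried).
D = 0.2857143² + 0.4285714² + 0.1428571² + 0.1428571² = 0.0816327 + 0.1836735 + 0.0204082 + 0.0204082 = 0.3061224.
So 1/D = 3.26667, i.e. 3.267 to 3 decimal places.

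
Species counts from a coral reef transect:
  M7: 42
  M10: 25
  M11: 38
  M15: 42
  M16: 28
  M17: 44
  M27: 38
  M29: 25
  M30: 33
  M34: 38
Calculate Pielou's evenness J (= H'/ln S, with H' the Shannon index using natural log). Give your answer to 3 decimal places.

0.992

Total N = 42+25+38+42+28+44+38+25+33+38 = 353, so the proportions are 0.11898, 0.07082, 0.10765, 0.11898, 0.07932, 0.12465, 0.10765, 0.07082, 0.09348, 0.10765 (working shown to 5 dp, full precision carried).
H' = −Σ pᵢ ln pᵢ = −((-0.25328) + (-0.18751) + (-0.23994) + (-0.25328) + (-0.20102) + (-0.25955) + (-0.23994) + (-0.18751) + (-0.22155) + (-0.23994)) = 2.28351.
With S = 10 species, ln S = 2.30259, so J = 2.28351/2.30259 = 0.99172, i.e. 0.992 to 3 decimal places.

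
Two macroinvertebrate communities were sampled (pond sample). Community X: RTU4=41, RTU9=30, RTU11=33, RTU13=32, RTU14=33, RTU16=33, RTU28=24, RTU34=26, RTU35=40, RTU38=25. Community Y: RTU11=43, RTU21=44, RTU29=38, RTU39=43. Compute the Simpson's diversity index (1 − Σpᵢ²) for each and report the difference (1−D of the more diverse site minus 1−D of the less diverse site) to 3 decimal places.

0.148

Community X: N=317, proportions 0.12934, 0.09464, 0.1041, 0.10095, 0.1041, 0.1041, 0.07571, 0.08202, 0.12618, 0.07886, giving 1−D = 0.89701 (working shown to 5 dp, full precision carried).
Community Y: N=168, proportions 0.25595, 0.2619, 0.22619, 0.25595, giving 1−D = 0.74922.
Difference = |0.89701 − 0.74922| = 0.14779, i.e. 0.148 to 3 decimal places.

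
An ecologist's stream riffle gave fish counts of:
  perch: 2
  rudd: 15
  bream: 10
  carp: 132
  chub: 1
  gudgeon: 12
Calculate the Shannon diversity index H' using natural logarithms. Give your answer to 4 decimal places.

Total N = 2+15+10+132+1+12 = 172, so the proportions are 0.011628, 0.087209, 0.05814, 0.767442, 0.005814, 0.069767 (working shown to 6 dp, full precision carried).
Each pᵢ ln pᵢ term: 0.011628×(-4.454347)=-0.051795, 0.087209×(-2.439444)=-0.212742, 0.05814×(-2.844909)=-0.165402, 0.767442×(-0.264693)=-0.203136, 0.005814×(-5.147494)=-0.029927, 0.069767×(-2.662588)=-0.185762.
Sum = -0.848764, so H' = 0.8488.

0.8488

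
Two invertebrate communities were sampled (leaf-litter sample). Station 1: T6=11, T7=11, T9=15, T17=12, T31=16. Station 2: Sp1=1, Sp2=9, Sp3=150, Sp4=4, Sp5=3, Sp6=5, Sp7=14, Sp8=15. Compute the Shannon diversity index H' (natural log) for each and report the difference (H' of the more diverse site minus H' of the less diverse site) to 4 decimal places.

0.6009

Station 1: N=65, proportions 0.1692308, 0.1692308, 0.2307692, 0.1846154, 0.2461538, giving H' = 1.5966219 (working shown to 7 dp, full precision carried).
Station 2: N=201, proportions 0.0049751, 0.0447761, 0.7462687, 0.0199005, 0.0149254, 0.0248756, 0.0696517, 0.0746269, giving H' = 0.9957125.
Difference = |1.5966219 − 0.9957125| = 0.6009094, i.e. 0.6009 to 4 decimal places.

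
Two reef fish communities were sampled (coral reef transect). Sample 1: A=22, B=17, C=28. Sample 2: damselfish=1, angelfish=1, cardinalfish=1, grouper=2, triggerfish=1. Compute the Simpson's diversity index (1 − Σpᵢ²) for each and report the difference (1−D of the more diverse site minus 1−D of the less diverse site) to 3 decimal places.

0.125

Sample 1: N=67, proportions 0.32836, 0.25373, 0.41791, giving 1−D = 0.65315 (working shown to 5 dp, full precision carried).
Sample 2: N=6, proportions 0.16667, 0.16667, 0.16667, 0.33333, 0.16667, giving 1−D = 0.77778.
Difference = |0.65315 − 0.77778| = 0.12463, i.e. 0.125 to 3 decimal places.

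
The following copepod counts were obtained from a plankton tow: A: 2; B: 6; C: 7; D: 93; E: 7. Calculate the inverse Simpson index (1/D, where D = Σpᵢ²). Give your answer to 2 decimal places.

1.51

Total N = 2+6+7+93+7 = 115, so the proportions are 0.01739, 0.05217, 0.06087, 0.8087, 0.06087 (working shown to 5 dp, full precision carried).
D = 0.01739² + 0.05217² + 0.06087² + 0.8087² + 0.06087² = 0.00030 + 0.00272 + 0.00371 + 0.65399 + 0.00371 = 0.66442.
So 1/D = 1.5051, i.e. 1.51 to 2 decimal places.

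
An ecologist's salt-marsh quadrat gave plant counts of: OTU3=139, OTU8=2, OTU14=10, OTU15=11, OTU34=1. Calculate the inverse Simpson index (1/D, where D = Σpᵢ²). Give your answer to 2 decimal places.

1.36

Total N = 139+2+10+11+1 = 163, so the proportions are 0.85276, 0.01227, 0.06135, 0.06748, 0.00613 (working shown to 5 dp, full precision carried).
D = 0.85276² + 0.01227² + 0.06135² + 0.06748² + 0.00613² = 0.72720 + 0.00015 + 0.00376 + 0.00455 + 0.00004 = 0.73571.
So 1/D = 1.3592, i.e. 1.36 to 2 decimal places.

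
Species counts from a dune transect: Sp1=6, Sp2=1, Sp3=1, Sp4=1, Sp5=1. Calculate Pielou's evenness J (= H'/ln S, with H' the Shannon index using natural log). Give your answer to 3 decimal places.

Total N = 6+1+1+1+1 = 10, so the proportions are 0.6, 0.1, 0.1, 0.1, 0.1 (working shown to 5 dp, full precision carried).
H' = −Σ pᵢ ln pᵢ = −((-0.30650) + (-0.23026) + (-0.23026) + (-0.23026) + (-0.23026)) = 1.22753.
With S = 5 species, ln S = 1.60944, so J = 1.22753/1.60944 = 0.76271, i.e. 0.763 to 3 decimal places.

0.763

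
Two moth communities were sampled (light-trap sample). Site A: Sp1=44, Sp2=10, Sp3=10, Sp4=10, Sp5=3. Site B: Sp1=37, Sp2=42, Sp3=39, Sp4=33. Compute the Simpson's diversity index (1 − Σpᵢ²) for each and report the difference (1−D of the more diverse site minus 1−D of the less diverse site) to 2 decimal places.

Site A: N=77, proportions 0.571429, 0.12987, 0.12987, 0.12987, 0.038961, giving 1−D = 0.621353 (working shown to 6 dp, full precision carried).
Site B: N=151, proportions 0.245033, 0.278146, 0.258278, 0.218543, giving 1−D = 0.748125.
Difference = |0.621353 − 0.748125| = 0.126772, i.e. 0.13 to 2 decimal places.

0.13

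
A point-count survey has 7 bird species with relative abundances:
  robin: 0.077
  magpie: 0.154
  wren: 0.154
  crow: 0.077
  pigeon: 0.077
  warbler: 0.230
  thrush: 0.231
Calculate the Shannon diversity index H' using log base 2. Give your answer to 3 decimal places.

Each pᵢ log₂ pᵢ term (working shown to 5 dp, full precision carried): 0.077×(-3.69900)=-0.28482, 0.154×(-2.69900)=-0.41565, 0.154×(-2.69900)=-0.41565, 0.077×(-3.69900)=-0.28482, 0.077×(-3.69900)=-0.28482, 0.23×(-2.12029)=-0.48767, 0.231×(-2.11404)=-0.48834.
Sum = -2.66177, so H' = 2.662.

2.662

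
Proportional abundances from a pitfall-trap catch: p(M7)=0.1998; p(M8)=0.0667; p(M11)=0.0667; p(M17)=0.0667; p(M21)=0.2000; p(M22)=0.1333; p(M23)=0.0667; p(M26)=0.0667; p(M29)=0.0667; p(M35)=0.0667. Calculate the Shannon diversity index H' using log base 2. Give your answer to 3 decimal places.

Each pᵢ log₂ pᵢ term (working shown to 5 dp, full precision carried): 0.1998×(-2.32337)=-0.46421, 0.0667×(-3.90617)=-0.26054, 0.0667×(-3.90617)=-0.26054, 0.0667×(-3.90617)=-0.26054, 0.2×(-2.32193)=-0.46439, 0.1333×(-2.90725)=-0.38754, 0.0667×(-3.90617)=-0.26054, 0.0667×(-3.90617)=-0.26054, 0.0667×(-3.90617)=-0.26054, 0.0667×(-3.90617)=-0.26054.
Sum = -3.13992, so H' = 3.140.

3.140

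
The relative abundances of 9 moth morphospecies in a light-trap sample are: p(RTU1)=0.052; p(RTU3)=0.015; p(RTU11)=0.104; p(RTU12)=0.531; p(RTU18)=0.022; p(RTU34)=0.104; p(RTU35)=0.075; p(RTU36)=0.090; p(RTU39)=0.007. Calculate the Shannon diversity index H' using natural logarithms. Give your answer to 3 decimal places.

Each pᵢ ln pᵢ term (working shown to 5 dp, full precision carried): 0.052×(-2.95651)=-0.15374, 0.015×(-4.19971)=-0.06300, 0.104×(-2.26336)=-0.23539, 0.531×(-0.63299)=-0.33612, 0.022×(-3.81671)=-0.08397, 0.104×(-2.26336)=-0.23539, 0.075×(-2.59027)=-0.19427, 0.09×(-2.40795)=-0.21672, 0.007×(-4.96185)=-0.03473.
Sum = -1.55332, so H' = 1.553.

1.553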